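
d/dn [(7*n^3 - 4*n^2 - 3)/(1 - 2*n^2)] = n*(-14*n^3 + 21*n - 20)/(4*n^4 - 4*n^2 + 1)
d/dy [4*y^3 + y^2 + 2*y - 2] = 12*y^2 + 2*y + 2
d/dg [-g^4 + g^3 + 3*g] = -4*g^3 + 3*g^2 + 3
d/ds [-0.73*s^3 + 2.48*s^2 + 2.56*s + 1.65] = -2.19*s^2 + 4.96*s + 2.56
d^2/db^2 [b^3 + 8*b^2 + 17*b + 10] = 6*b + 16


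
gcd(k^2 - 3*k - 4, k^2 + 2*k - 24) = k - 4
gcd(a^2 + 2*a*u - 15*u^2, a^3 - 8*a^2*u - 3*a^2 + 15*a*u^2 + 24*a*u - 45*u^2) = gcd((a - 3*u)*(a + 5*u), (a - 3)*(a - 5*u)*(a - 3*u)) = -a + 3*u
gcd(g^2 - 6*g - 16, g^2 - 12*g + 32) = g - 8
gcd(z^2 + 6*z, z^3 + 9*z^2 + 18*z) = z^2 + 6*z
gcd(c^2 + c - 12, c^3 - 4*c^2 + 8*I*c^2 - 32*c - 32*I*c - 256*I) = c + 4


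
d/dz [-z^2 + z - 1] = 1 - 2*z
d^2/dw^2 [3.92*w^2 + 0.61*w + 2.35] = 7.84000000000000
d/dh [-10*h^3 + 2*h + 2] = 2 - 30*h^2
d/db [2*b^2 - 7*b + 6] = 4*b - 7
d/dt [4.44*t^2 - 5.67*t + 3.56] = 8.88*t - 5.67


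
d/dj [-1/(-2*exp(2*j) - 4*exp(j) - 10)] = -(exp(j) + 1)*exp(j)/(exp(2*j) + 2*exp(j) + 5)^2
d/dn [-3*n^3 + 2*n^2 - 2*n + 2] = -9*n^2 + 4*n - 2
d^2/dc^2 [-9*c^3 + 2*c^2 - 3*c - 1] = 4 - 54*c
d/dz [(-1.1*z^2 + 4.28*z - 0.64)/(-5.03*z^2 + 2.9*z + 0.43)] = (18.3384*z^2 - 7.3844*z + 3.6964)/(25.3009*z^4 - 29.174*z^3 + 4.0842*z^2 + 2.494*z + 0.1849)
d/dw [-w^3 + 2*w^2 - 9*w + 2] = -3*w^2 + 4*w - 9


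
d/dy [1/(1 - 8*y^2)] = 16*y/(8*y^2 - 1)^2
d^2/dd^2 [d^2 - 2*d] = 2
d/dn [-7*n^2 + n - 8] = 1 - 14*n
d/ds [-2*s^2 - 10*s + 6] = -4*s - 10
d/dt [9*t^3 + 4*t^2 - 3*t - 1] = 27*t^2 + 8*t - 3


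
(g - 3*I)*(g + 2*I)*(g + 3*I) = g^3 + 2*I*g^2 + 9*g + 18*I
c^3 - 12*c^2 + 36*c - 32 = (c - 8)*(c - 2)^2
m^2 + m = m*(m + 1)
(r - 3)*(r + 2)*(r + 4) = r^3 + 3*r^2 - 10*r - 24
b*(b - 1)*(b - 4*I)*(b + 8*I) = b^4 - b^3 + 4*I*b^3 + 32*b^2 - 4*I*b^2 - 32*b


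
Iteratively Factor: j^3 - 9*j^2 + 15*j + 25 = (j - 5)*(j^2 - 4*j - 5) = (j - 5)*(j + 1)*(j - 5)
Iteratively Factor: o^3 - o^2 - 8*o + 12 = (o - 2)*(o^2 + o - 6) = (o - 2)^2*(o + 3)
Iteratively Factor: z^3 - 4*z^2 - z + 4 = (z - 4)*(z^2 - 1) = (z - 4)*(z - 1)*(z + 1)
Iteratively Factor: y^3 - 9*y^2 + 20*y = (y - 5)*(y^2 - 4*y) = y*(y - 5)*(y - 4)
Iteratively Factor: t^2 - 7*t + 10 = (t - 5)*(t - 2)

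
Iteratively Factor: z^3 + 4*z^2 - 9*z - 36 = (z + 4)*(z^2 - 9) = (z + 3)*(z + 4)*(z - 3)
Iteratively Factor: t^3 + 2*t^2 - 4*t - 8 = (t + 2)*(t^2 - 4) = (t - 2)*(t + 2)*(t + 2)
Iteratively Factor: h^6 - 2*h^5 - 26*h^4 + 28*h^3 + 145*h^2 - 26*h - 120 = (h - 5)*(h^5 + 3*h^4 - 11*h^3 - 27*h^2 + 10*h + 24) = (h - 5)*(h + 1)*(h^4 + 2*h^3 - 13*h^2 - 14*h + 24) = (h - 5)*(h + 1)*(h + 2)*(h^3 - 13*h + 12) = (h - 5)*(h - 3)*(h + 1)*(h + 2)*(h^2 + 3*h - 4) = (h - 5)*(h - 3)*(h - 1)*(h + 1)*(h + 2)*(h + 4)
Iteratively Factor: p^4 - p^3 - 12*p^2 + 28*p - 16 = (p - 2)*(p^3 + p^2 - 10*p + 8) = (p - 2)^2*(p^2 + 3*p - 4) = (p - 2)^2*(p + 4)*(p - 1)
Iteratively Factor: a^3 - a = (a)*(a^2 - 1) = a*(a + 1)*(a - 1)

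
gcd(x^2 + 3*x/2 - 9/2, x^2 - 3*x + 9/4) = x - 3/2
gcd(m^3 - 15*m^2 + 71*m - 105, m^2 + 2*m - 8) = 1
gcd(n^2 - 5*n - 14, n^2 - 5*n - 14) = n^2 - 5*n - 14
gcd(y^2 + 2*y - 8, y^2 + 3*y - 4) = y + 4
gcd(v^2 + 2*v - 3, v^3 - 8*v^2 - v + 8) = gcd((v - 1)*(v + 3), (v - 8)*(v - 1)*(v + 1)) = v - 1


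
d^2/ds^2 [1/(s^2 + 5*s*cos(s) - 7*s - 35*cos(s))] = ((s^2 + 5*s*cos(s) - 7*s - 35*cos(s))*(5*s*cos(s) + 10*sin(s) - 35*cos(s) - 2) + 2*(-5*s*sin(s) + 2*s + 35*sin(s) + 5*cos(s) - 7)^2)/((s - 7)^3*(s + 5*cos(s))^3)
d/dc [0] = 0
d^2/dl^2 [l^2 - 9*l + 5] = 2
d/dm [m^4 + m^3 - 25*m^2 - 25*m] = 4*m^3 + 3*m^2 - 50*m - 25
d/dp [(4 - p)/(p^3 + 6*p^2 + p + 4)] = (-p^3 - 6*p^2 - p + (p - 4)*(3*p^2 + 12*p + 1) - 4)/(p^3 + 6*p^2 + p + 4)^2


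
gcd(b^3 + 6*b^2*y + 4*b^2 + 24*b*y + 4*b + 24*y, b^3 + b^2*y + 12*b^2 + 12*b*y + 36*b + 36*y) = 1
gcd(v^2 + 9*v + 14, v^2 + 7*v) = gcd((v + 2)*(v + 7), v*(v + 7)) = v + 7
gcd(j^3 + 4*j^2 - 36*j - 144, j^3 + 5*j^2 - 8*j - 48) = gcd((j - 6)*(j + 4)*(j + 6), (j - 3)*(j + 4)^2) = j + 4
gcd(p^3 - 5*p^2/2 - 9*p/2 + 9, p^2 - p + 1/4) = 1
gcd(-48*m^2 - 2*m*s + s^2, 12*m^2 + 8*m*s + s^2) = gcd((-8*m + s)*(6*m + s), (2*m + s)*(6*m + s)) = 6*m + s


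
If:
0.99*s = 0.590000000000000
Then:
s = 0.60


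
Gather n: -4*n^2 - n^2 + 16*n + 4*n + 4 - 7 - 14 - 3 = -5*n^2 + 20*n - 20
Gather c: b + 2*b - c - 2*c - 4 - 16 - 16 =3*b - 3*c - 36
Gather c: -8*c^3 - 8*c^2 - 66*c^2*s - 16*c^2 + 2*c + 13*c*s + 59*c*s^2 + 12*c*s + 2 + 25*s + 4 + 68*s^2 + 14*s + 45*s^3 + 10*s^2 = -8*c^3 + c^2*(-66*s - 24) + c*(59*s^2 + 25*s + 2) + 45*s^3 + 78*s^2 + 39*s + 6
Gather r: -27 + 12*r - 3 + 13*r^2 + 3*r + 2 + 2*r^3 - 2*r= 2*r^3 + 13*r^2 + 13*r - 28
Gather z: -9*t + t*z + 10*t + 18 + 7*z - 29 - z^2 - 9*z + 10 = t - z^2 + z*(t - 2) - 1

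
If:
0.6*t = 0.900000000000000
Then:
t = 1.50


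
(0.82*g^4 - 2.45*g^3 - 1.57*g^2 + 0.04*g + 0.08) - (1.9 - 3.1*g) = 0.82*g^4 - 2.45*g^3 - 1.57*g^2 + 3.14*g - 1.82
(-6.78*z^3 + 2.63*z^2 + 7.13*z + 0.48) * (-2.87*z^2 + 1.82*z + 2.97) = 19.4586*z^5 - 19.8877*z^4 - 35.8131*z^3 + 19.4101*z^2 + 22.0497*z + 1.4256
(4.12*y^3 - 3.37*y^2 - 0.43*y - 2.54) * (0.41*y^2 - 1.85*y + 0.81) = 1.6892*y^5 - 9.0037*y^4 + 9.3954*y^3 - 2.9756*y^2 + 4.3507*y - 2.0574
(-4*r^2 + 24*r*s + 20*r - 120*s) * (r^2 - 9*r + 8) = -4*r^4 + 24*r^3*s + 56*r^3 - 336*r^2*s - 212*r^2 + 1272*r*s + 160*r - 960*s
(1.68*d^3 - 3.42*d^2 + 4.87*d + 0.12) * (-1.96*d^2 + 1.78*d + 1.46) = -3.2928*d^5 + 9.6936*d^4 - 13.18*d^3 + 3.4402*d^2 + 7.3238*d + 0.1752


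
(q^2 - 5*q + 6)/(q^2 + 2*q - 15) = (q - 2)/(q + 5)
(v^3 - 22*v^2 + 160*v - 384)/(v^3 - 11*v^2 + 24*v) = (v^2 - 14*v + 48)/(v*(v - 3))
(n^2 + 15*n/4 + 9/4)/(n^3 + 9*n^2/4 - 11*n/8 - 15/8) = 2*(n + 3)/(2*n^2 + 3*n - 5)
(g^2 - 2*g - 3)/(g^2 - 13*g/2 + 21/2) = 2*(g + 1)/(2*g - 7)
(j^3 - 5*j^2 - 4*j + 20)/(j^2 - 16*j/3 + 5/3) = 3*(j^2 - 4)/(3*j - 1)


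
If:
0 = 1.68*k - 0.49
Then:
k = 0.29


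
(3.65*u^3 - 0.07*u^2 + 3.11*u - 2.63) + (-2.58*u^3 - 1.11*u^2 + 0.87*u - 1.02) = 1.07*u^3 - 1.18*u^2 + 3.98*u - 3.65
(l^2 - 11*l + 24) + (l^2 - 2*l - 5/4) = 2*l^2 - 13*l + 91/4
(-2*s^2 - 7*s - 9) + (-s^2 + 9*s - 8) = -3*s^2 + 2*s - 17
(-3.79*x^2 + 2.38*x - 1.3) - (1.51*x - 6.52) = -3.79*x^2 + 0.87*x + 5.22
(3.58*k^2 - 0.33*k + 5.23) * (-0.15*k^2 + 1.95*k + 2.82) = -0.537*k^4 + 7.0305*k^3 + 8.6676*k^2 + 9.2679*k + 14.7486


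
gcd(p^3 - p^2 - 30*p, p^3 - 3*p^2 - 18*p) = p^2 - 6*p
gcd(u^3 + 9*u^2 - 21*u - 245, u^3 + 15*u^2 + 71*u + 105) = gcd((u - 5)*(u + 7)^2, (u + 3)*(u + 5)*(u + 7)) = u + 7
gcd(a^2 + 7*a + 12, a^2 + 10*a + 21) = a + 3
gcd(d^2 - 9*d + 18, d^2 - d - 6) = d - 3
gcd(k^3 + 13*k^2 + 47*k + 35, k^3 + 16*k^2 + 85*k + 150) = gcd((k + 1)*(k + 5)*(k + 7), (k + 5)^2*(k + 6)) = k + 5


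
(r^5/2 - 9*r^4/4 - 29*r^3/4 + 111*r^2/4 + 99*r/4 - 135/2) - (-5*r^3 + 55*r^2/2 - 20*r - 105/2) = r^5/2 - 9*r^4/4 - 9*r^3/4 + r^2/4 + 179*r/4 - 15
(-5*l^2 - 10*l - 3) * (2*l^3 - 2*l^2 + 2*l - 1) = -10*l^5 - 10*l^4 + 4*l^3 - 9*l^2 + 4*l + 3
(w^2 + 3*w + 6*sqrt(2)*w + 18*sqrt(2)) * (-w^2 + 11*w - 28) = -w^4 - 6*sqrt(2)*w^3 + 8*w^3 + 5*w^2 + 48*sqrt(2)*w^2 - 84*w + 30*sqrt(2)*w - 504*sqrt(2)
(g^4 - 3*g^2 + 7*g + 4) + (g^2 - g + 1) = g^4 - 2*g^2 + 6*g + 5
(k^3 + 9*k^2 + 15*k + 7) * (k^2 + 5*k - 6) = k^5 + 14*k^4 + 54*k^3 + 28*k^2 - 55*k - 42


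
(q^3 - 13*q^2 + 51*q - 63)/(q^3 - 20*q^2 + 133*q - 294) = (q^2 - 6*q + 9)/(q^2 - 13*q + 42)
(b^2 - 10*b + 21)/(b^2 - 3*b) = (b - 7)/b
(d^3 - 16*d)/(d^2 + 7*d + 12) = d*(d - 4)/(d + 3)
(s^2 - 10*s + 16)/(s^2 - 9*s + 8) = (s - 2)/(s - 1)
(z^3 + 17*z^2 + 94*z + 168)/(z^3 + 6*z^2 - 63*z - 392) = (z^2 + 10*z + 24)/(z^2 - z - 56)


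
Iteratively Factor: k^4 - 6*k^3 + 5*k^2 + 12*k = (k + 1)*(k^3 - 7*k^2 + 12*k) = (k - 3)*(k + 1)*(k^2 - 4*k) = k*(k - 3)*(k + 1)*(k - 4)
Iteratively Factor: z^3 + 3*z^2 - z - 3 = (z + 1)*(z^2 + 2*z - 3) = (z + 1)*(z + 3)*(z - 1)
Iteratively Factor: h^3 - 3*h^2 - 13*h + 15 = (h - 5)*(h^2 + 2*h - 3) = (h - 5)*(h - 1)*(h + 3)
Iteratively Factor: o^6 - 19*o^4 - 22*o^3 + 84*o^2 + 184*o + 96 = (o + 2)*(o^5 - 2*o^4 - 15*o^3 + 8*o^2 + 68*o + 48) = (o - 4)*(o + 2)*(o^4 + 2*o^3 - 7*o^2 - 20*o - 12) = (o - 4)*(o - 3)*(o + 2)*(o^3 + 5*o^2 + 8*o + 4) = (o - 4)*(o - 3)*(o + 2)^2*(o^2 + 3*o + 2) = (o - 4)*(o - 3)*(o + 2)^3*(o + 1)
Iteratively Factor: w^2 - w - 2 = (w - 2)*(w + 1)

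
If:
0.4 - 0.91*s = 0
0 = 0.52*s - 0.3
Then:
No Solution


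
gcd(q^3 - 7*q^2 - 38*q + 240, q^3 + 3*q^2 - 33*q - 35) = q - 5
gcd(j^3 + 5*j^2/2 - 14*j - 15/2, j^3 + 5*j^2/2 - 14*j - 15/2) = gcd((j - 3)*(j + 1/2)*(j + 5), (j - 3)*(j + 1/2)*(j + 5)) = j^3 + 5*j^2/2 - 14*j - 15/2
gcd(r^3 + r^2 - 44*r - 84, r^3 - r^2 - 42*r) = r^2 - r - 42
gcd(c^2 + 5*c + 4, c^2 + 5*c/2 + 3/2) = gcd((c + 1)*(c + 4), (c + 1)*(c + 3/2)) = c + 1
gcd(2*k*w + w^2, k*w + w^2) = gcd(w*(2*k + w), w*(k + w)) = w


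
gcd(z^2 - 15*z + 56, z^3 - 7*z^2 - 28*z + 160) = z - 8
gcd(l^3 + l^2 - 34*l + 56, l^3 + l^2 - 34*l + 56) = l^3 + l^2 - 34*l + 56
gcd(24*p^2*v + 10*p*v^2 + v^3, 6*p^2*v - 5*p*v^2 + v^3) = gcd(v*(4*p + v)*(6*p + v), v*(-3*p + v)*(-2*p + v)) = v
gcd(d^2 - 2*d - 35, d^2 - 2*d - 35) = d^2 - 2*d - 35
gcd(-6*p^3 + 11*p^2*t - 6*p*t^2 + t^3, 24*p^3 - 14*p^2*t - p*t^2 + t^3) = 6*p^2 - 5*p*t + t^2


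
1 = 1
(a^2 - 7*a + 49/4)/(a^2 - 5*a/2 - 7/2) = (a - 7/2)/(a + 1)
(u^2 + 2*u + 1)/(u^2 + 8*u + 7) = (u + 1)/(u + 7)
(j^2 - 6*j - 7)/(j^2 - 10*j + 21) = (j + 1)/(j - 3)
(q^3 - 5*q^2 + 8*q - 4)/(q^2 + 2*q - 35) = (q^3 - 5*q^2 + 8*q - 4)/(q^2 + 2*q - 35)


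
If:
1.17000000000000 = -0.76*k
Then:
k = -1.54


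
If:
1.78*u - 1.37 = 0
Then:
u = 0.77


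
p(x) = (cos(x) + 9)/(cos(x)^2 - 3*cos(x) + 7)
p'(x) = (2*sin(x)*cos(x) - 3*sin(x))*(cos(x) + 9)/(cos(x)^2 - 3*cos(x) + 7)^2 - sin(x)/(cos(x)^2 - 3*cos(x) + 7)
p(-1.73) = 1.18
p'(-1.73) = 0.65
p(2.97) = 0.73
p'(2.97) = -0.07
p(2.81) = 0.75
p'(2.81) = -0.14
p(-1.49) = 1.34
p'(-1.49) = 0.71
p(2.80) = 0.75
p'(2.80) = -0.15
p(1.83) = 1.12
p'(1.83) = -0.61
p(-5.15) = 1.60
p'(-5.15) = -0.68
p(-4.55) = 1.18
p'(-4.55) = -0.65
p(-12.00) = 1.90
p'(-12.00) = -0.36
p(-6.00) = 1.98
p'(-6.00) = -0.17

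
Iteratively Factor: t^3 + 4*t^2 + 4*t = (t + 2)*(t^2 + 2*t) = t*(t + 2)*(t + 2)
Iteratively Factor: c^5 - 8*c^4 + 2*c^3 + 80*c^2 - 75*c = (c - 5)*(c^4 - 3*c^3 - 13*c^2 + 15*c) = (c - 5)^2*(c^3 + 2*c^2 - 3*c) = c*(c - 5)^2*(c^2 + 2*c - 3) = c*(c - 5)^2*(c + 3)*(c - 1)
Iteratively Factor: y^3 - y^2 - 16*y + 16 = (y + 4)*(y^2 - 5*y + 4) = (y - 4)*(y + 4)*(y - 1)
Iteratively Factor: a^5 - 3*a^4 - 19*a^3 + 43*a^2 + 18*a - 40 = (a - 5)*(a^4 + 2*a^3 - 9*a^2 - 2*a + 8) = (a - 5)*(a + 1)*(a^3 + a^2 - 10*a + 8) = (a - 5)*(a + 1)*(a + 4)*(a^2 - 3*a + 2) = (a - 5)*(a - 2)*(a + 1)*(a + 4)*(a - 1)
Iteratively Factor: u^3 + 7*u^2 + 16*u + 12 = (u + 3)*(u^2 + 4*u + 4) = (u + 2)*(u + 3)*(u + 2)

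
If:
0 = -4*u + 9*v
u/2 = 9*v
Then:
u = 0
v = 0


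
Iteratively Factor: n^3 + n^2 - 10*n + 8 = (n - 1)*(n^2 + 2*n - 8) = (n - 1)*(n + 4)*(n - 2)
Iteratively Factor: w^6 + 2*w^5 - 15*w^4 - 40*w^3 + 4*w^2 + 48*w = (w)*(w^5 + 2*w^4 - 15*w^3 - 40*w^2 + 4*w + 48) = w*(w - 1)*(w^4 + 3*w^3 - 12*w^2 - 52*w - 48) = w*(w - 4)*(w - 1)*(w^3 + 7*w^2 + 16*w + 12) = w*(w - 4)*(w - 1)*(w + 2)*(w^2 + 5*w + 6) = w*(w - 4)*(w - 1)*(w + 2)^2*(w + 3)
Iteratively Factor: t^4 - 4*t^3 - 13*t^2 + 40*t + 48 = (t + 3)*(t^3 - 7*t^2 + 8*t + 16) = (t + 1)*(t + 3)*(t^2 - 8*t + 16) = (t - 4)*(t + 1)*(t + 3)*(t - 4)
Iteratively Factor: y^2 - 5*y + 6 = (y - 2)*(y - 3)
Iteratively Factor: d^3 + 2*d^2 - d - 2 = (d - 1)*(d^2 + 3*d + 2) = (d - 1)*(d + 1)*(d + 2)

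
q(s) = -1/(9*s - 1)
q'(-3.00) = 0.01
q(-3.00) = 0.04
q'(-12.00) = 0.00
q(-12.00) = 0.01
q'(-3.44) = 0.01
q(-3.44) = 0.03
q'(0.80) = 0.23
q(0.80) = -0.16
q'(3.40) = 0.01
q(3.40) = -0.03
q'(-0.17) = 1.41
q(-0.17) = 0.40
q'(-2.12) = 0.02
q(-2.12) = 0.05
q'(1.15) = 0.10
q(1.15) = -0.11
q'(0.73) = 0.29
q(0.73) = -0.18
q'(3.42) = 0.01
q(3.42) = -0.03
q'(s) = 9/(9*s - 1)^2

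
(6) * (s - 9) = 6*s - 54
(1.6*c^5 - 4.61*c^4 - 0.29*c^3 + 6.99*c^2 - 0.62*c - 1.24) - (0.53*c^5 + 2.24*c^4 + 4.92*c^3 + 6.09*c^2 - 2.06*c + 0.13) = 1.07*c^5 - 6.85*c^4 - 5.21*c^3 + 0.9*c^2 + 1.44*c - 1.37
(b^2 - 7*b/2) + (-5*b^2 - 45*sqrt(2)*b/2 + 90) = -4*b^2 - 45*sqrt(2)*b/2 - 7*b/2 + 90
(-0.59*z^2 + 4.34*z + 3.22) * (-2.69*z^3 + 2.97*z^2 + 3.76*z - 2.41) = 1.5871*z^5 - 13.4269*z^4 + 2.0096*z^3 + 27.3037*z^2 + 1.6478*z - 7.7602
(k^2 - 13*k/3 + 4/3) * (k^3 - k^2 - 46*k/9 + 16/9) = k^5 - 16*k^4/3 + 5*k^3/9 + 610*k^2/27 - 392*k/27 + 64/27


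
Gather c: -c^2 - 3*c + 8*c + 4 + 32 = -c^2 + 5*c + 36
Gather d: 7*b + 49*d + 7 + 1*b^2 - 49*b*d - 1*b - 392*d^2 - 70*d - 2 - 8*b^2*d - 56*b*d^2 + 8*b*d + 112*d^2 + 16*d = b^2 + 6*b + d^2*(-56*b - 280) + d*(-8*b^2 - 41*b - 5) + 5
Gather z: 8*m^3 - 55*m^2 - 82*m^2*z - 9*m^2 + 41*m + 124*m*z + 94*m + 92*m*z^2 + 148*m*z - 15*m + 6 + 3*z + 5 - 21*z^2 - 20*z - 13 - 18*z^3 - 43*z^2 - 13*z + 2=8*m^3 - 64*m^2 + 120*m - 18*z^3 + z^2*(92*m - 64) + z*(-82*m^2 + 272*m - 30)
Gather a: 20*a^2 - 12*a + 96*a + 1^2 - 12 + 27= 20*a^2 + 84*a + 16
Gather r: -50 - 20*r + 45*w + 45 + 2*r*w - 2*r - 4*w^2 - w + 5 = r*(2*w - 22) - 4*w^2 + 44*w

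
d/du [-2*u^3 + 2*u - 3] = 2 - 6*u^2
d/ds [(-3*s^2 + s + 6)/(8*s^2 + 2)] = (-4*s^2 - 54*s + 1)/(2*(16*s^4 + 8*s^2 + 1))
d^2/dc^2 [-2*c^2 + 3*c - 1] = -4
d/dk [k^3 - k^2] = k*(3*k - 2)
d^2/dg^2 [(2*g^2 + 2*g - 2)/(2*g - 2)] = 2/(g^3 - 3*g^2 + 3*g - 1)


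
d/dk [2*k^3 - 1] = 6*k^2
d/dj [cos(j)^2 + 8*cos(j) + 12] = -2*(cos(j) + 4)*sin(j)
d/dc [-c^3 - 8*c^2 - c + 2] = -3*c^2 - 16*c - 1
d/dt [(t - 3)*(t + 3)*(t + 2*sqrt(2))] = 3*t^2 + 4*sqrt(2)*t - 9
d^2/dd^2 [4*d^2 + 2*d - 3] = 8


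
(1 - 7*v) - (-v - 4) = 5 - 6*v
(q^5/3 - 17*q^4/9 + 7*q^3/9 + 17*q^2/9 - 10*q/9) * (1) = q^5/3 - 17*q^4/9 + 7*q^3/9 + 17*q^2/9 - 10*q/9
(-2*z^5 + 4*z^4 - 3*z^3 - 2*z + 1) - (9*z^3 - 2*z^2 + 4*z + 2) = -2*z^5 + 4*z^4 - 12*z^3 + 2*z^2 - 6*z - 1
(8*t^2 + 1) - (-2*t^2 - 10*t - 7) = 10*t^2 + 10*t + 8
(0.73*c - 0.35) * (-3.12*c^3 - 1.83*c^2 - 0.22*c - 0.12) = -2.2776*c^4 - 0.2439*c^3 + 0.4799*c^2 - 0.0106*c + 0.042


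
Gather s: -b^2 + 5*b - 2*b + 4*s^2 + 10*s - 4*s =-b^2 + 3*b + 4*s^2 + 6*s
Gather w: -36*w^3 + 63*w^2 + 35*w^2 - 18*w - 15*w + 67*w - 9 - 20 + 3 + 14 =-36*w^3 + 98*w^2 + 34*w - 12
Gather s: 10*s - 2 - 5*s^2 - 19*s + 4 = -5*s^2 - 9*s + 2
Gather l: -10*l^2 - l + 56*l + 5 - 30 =-10*l^2 + 55*l - 25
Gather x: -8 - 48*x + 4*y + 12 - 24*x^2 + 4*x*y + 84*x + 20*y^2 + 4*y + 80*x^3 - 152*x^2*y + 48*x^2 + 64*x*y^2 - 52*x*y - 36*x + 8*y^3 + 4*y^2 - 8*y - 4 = 80*x^3 + x^2*(24 - 152*y) + x*(64*y^2 - 48*y) + 8*y^3 + 24*y^2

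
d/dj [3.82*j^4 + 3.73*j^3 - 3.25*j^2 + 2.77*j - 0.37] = 15.28*j^3 + 11.19*j^2 - 6.5*j + 2.77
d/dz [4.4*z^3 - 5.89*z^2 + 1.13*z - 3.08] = 13.2*z^2 - 11.78*z + 1.13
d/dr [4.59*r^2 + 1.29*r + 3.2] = 9.18*r + 1.29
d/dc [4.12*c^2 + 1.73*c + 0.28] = 8.24*c + 1.73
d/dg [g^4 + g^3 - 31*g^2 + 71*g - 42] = 4*g^3 + 3*g^2 - 62*g + 71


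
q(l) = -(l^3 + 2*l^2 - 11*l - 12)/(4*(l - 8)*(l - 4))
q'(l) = -(3*l^2 + 4*l - 11)/(4*(l - 8)*(l - 4)) + (l^3 + 2*l^2 - 11*l - 12)/(4*(l - 8)*(l - 4)^2) + (l^3 + 2*l^2 - 11*l - 12)/(4*(l - 8)^2*(l - 4))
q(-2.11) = -0.04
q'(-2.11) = 0.01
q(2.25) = 0.38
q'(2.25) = -0.05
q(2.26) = 0.38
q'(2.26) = -0.05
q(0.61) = 0.18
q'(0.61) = 0.15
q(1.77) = 0.35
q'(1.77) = 0.12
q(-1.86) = -0.04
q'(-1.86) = 0.02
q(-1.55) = -0.03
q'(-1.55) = 0.04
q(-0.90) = 0.01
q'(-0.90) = 0.07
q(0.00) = 0.09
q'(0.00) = 0.12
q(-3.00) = -0.04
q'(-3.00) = -0.02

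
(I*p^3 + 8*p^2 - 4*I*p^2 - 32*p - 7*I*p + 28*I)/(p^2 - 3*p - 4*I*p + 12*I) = (I*p^3 + 4*p^2*(2 - I) - p*(32 + 7*I) + 28*I)/(p^2 - p*(3 + 4*I) + 12*I)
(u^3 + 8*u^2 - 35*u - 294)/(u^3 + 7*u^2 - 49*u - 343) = (u - 6)/(u - 7)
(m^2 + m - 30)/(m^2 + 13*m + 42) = (m - 5)/(m + 7)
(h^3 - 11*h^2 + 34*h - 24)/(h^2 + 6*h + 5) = (h^3 - 11*h^2 + 34*h - 24)/(h^2 + 6*h + 5)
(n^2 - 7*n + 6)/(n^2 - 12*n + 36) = (n - 1)/(n - 6)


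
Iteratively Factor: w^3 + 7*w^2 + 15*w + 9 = (w + 3)*(w^2 + 4*w + 3) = (w + 1)*(w + 3)*(w + 3)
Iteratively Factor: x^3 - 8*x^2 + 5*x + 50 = (x - 5)*(x^2 - 3*x - 10) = (x - 5)^2*(x + 2)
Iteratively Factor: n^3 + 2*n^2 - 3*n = (n + 3)*(n^2 - n) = (n - 1)*(n + 3)*(n)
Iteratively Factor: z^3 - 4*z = (z)*(z^2 - 4) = z*(z + 2)*(z - 2)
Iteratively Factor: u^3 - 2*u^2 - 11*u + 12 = (u - 1)*(u^2 - u - 12) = (u - 1)*(u + 3)*(u - 4)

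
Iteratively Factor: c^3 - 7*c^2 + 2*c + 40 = (c + 2)*(c^2 - 9*c + 20) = (c - 5)*(c + 2)*(c - 4)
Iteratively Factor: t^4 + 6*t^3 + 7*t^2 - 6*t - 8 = (t + 2)*(t^3 + 4*t^2 - t - 4) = (t - 1)*(t + 2)*(t^2 + 5*t + 4) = (t - 1)*(t + 2)*(t + 4)*(t + 1)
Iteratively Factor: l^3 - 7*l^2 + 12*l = (l)*(l^2 - 7*l + 12) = l*(l - 3)*(l - 4)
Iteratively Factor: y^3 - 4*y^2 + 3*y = (y)*(y^2 - 4*y + 3) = y*(y - 3)*(y - 1)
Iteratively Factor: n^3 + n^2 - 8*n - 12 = (n + 2)*(n^2 - n - 6) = (n + 2)^2*(n - 3)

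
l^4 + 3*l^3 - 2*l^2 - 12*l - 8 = (l - 2)*(l + 1)*(l + 2)^2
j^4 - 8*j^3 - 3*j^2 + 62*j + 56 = (j - 7)*(j - 4)*(j + 1)*(j + 2)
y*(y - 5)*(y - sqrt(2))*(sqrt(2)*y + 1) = sqrt(2)*y^4 - 5*sqrt(2)*y^3 - y^3 - sqrt(2)*y^2 + 5*y^2 + 5*sqrt(2)*y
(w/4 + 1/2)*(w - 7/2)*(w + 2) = w^3/4 + w^2/8 - 5*w/2 - 7/2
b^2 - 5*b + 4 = (b - 4)*(b - 1)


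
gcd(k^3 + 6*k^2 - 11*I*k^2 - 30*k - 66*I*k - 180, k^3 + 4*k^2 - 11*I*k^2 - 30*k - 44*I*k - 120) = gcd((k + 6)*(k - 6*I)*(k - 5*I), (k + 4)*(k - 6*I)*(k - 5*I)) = k^2 - 11*I*k - 30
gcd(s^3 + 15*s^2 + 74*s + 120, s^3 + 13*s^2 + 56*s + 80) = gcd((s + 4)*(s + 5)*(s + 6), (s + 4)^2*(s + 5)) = s^2 + 9*s + 20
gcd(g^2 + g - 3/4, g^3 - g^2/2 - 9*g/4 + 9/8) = g^2 + g - 3/4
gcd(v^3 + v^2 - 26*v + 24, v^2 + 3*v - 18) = v + 6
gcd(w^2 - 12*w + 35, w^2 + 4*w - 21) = 1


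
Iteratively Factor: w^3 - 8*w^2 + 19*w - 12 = (w - 4)*(w^2 - 4*w + 3) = (w - 4)*(w - 3)*(w - 1)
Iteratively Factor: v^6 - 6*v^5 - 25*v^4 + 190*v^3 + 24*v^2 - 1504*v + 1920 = (v + 4)*(v^5 - 10*v^4 + 15*v^3 + 130*v^2 - 496*v + 480) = (v - 2)*(v + 4)*(v^4 - 8*v^3 - v^2 + 128*v - 240) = (v - 2)*(v + 4)^2*(v^3 - 12*v^2 + 47*v - 60) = (v - 4)*(v - 2)*(v + 4)^2*(v^2 - 8*v + 15) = (v - 5)*(v - 4)*(v - 2)*(v + 4)^2*(v - 3)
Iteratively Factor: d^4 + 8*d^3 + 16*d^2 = (d)*(d^3 + 8*d^2 + 16*d) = d*(d + 4)*(d^2 + 4*d) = d^2*(d + 4)*(d + 4)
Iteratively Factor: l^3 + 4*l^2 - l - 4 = (l + 1)*(l^2 + 3*l - 4) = (l - 1)*(l + 1)*(l + 4)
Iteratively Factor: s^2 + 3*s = (s + 3)*(s)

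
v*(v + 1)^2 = v^3 + 2*v^2 + v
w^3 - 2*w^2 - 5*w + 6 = (w - 3)*(w - 1)*(w + 2)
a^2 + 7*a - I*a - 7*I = (a + 7)*(a - I)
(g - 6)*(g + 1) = g^2 - 5*g - 6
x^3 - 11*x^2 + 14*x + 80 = (x - 8)*(x - 5)*(x + 2)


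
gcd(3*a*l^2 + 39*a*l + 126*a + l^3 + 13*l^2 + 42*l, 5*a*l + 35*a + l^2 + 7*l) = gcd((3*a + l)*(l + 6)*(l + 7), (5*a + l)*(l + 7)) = l + 7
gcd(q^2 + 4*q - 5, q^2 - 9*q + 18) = 1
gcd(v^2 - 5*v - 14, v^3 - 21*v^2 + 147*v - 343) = v - 7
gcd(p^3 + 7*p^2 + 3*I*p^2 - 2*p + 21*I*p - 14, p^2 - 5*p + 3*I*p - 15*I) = 1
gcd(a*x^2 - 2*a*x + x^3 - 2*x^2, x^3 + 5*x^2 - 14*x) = x^2 - 2*x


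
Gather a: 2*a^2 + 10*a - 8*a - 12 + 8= 2*a^2 + 2*a - 4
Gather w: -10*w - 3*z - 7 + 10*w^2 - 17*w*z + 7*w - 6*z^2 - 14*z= 10*w^2 + w*(-17*z - 3) - 6*z^2 - 17*z - 7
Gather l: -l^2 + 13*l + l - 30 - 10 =-l^2 + 14*l - 40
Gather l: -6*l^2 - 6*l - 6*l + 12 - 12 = -6*l^2 - 12*l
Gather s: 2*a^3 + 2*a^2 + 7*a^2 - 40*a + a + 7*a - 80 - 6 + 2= 2*a^3 + 9*a^2 - 32*a - 84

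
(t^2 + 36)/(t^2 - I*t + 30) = (t + 6*I)/(t + 5*I)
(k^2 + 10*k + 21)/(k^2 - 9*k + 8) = (k^2 + 10*k + 21)/(k^2 - 9*k + 8)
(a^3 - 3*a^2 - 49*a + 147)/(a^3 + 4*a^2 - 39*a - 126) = (a^2 - 10*a + 21)/(a^2 - 3*a - 18)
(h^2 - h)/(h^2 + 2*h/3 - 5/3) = 3*h/(3*h + 5)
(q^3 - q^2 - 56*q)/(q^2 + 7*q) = q - 8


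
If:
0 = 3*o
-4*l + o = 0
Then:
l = 0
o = 0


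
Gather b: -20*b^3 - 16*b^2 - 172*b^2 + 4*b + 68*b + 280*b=-20*b^3 - 188*b^2 + 352*b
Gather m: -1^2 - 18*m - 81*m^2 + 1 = -81*m^2 - 18*m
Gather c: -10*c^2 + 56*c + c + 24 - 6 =-10*c^2 + 57*c + 18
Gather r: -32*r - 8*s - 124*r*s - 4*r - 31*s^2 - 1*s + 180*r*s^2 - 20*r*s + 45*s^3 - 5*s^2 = r*(180*s^2 - 144*s - 36) + 45*s^3 - 36*s^2 - 9*s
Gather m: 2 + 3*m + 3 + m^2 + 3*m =m^2 + 6*m + 5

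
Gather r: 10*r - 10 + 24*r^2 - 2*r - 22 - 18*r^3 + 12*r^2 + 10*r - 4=-18*r^3 + 36*r^2 + 18*r - 36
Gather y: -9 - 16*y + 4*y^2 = 4*y^2 - 16*y - 9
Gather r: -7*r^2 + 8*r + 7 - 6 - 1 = -7*r^2 + 8*r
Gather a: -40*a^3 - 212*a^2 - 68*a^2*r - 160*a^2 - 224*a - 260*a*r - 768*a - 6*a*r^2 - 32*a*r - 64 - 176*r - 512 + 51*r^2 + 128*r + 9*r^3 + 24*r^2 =-40*a^3 + a^2*(-68*r - 372) + a*(-6*r^2 - 292*r - 992) + 9*r^3 + 75*r^2 - 48*r - 576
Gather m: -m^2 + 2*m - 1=-m^2 + 2*m - 1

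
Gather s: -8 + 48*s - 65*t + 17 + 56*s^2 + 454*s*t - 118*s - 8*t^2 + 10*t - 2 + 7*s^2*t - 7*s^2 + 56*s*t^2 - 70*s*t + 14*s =s^2*(7*t + 49) + s*(56*t^2 + 384*t - 56) - 8*t^2 - 55*t + 7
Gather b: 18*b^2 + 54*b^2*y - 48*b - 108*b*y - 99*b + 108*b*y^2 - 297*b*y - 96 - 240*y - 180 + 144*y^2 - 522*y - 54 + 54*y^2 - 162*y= b^2*(54*y + 18) + b*(108*y^2 - 405*y - 147) + 198*y^2 - 924*y - 330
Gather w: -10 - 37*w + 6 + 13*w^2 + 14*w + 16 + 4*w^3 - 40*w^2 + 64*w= 4*w^3 - 27*w^2 + 41*w + 12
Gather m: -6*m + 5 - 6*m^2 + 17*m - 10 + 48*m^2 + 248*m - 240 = 42*m^2 + 259*m - 245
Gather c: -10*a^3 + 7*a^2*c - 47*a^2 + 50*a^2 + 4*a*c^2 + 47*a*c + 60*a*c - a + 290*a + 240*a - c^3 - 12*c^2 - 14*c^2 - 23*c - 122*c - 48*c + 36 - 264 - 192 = -10*a^3 + 3*a^2 + 529*a - c^3 + c^2*(4*a - 26) + c*(7*a^2 + 107*a - 193) - 420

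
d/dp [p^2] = 2*p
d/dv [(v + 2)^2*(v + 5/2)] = (v + 2)*(3*v + 7)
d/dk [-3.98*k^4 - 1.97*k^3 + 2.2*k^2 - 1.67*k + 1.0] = -15.92*k^3 - 5.91*k^2 + 4.4*k - 1.67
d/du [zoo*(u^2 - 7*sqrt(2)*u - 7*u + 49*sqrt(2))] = nan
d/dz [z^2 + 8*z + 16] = 2*z + 8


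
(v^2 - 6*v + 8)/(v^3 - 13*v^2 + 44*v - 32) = (v - 2)/(v^2 - 9*v + 8)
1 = 1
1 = 1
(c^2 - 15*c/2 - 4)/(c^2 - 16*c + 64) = (c + 1/2)/(c - 8)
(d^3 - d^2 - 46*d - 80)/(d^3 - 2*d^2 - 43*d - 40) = (d + 2)/(d + 1)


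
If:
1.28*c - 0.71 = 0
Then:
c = 0.55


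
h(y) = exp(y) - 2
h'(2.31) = 10.07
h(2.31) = 8.07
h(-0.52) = -1.41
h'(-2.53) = 0.08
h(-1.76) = -1.83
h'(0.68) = 1.97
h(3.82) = 43.60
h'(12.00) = 162754.79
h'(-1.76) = 0.17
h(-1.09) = -1.66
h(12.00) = 162752.79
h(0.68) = -0.03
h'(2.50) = 12.18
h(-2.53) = -1.92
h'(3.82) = 45.60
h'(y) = exp(y)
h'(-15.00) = 0.00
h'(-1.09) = 0.34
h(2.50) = 10.18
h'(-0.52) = 0.59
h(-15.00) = -2.00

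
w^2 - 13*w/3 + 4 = (w - 3)*(w - 4/3)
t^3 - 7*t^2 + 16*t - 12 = (t - 3)*(t - 2)^2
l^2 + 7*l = l*(l + 7)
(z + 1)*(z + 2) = z^2 + 3*z + 2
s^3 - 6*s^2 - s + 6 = (s - 6)*(s - 1)*(s + 1)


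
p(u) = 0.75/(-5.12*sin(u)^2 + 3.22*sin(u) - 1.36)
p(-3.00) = -0.39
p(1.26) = -0.26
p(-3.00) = -0.39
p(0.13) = -0.73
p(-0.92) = -0.10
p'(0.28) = -0.38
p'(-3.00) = 0.94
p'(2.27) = -0.62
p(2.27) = -0.40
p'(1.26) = 0.17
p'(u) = 0.75*(10.24*sin(u)*cos(u) - 3.22*cos(u))/(-5.12*sin(u)^2 + 3.22*sin(u) - 1.36)^2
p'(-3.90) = -0.85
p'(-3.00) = 0.94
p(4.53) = -0.08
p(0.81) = -0.44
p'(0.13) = -1.33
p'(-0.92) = -0.10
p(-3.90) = -0.48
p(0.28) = -0.87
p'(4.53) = 0.02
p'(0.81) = 0.74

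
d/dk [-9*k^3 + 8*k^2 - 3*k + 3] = -27*k^2 + 16*k - 3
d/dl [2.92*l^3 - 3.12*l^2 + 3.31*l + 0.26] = 8.76*l^2 - 6.24*l + 3.31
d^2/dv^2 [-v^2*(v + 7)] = -6*v - 14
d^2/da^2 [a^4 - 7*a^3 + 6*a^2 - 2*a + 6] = 12*a^2 - 42*a + 12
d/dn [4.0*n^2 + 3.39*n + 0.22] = 8.0*n + 3.39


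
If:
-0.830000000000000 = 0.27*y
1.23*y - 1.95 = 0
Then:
No Solution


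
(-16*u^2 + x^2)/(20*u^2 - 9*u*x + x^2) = (4*u + x)/(-5*u + x)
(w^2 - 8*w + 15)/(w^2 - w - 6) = (w - 5)/(w + 2)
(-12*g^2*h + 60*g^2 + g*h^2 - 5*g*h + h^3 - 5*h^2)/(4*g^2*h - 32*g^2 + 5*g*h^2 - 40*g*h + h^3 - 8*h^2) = (-3*g*h + 15*g + h^2 - 5*h)/(g*h - 8*g + h^2 - 8*h)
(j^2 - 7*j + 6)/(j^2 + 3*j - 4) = (j - 6)/(j + 4)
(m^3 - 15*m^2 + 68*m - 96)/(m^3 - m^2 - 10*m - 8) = (m^2 - 11*m + 24)/(m^2 + 3*m + 2)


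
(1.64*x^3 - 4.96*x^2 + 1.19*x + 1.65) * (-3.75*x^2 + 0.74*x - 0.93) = -6.15*x^5 + 19.8136*x^4 - 9.6581*x^3 - 0.6941*x^2 + 0.1143*x - 1.5345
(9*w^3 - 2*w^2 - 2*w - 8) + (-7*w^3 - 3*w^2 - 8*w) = 2*w^3 - 5*w^2 - 10*w - 8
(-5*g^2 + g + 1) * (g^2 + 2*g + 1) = -5*g^4 - 9*g^3 - 2*g^2 + 3*g + 1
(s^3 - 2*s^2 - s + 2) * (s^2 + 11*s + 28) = s^5 + 9*s^4 + 5*s^3 - 65*s^2 - 6*s + 56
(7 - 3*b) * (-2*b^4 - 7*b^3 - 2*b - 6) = 6*b^5 + 7*b^4 - 49*b^3 + 6*b^2 + 4*b - 42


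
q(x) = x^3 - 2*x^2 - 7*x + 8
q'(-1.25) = 2.69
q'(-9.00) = 272.00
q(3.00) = -4.00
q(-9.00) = -820.00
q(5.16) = 56.02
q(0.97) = 0.24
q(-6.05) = -244.30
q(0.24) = 6.22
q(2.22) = -6.46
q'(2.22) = -1.09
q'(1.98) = -3.16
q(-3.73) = -45.61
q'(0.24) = -7.79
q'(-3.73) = 49.66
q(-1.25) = 11.67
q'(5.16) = 52.24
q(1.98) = -5.94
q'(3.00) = 8.00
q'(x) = 3*x^2 - 4*x - 7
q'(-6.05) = 127.01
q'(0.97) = -8.06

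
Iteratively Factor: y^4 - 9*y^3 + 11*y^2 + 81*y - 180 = (y - 3)*(y^3 - 6*y^2 - 7*y + 60) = (y - 4)*(y - 3)*(y^2 - 2*y - 15) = (y - 5)*(y - 4)*(y - 3)*(y + 3)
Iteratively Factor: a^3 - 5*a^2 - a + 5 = (a - 5)*(a^2 - 1) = (a - 5)*(a + 1)*(a - 1)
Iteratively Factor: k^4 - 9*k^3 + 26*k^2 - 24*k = (k - 3)*(k^3 - 6*k^2 + 8*k) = (k - 4)*(k - 3)*(k^2 - 2*k) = (k - 4)*(k - 3)*(k - 2)*(k)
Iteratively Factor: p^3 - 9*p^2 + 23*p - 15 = (p - 1)*(p^2 - 8*p + 15) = (p - 5)*(p - 1)*(p - 3)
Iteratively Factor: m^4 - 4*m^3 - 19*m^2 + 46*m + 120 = (m + 2)*(m^3 - 6*m^2 - 7*m + 60) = (m - 4)*(m + 2)*(m^2 - 2*m - 15) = (m - 4)*(m + 2)*(m + 3)*(m - 5)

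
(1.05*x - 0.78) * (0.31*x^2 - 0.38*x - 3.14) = 0.3255*x^3 - 0.6408*x^2 - 3.0006*x + 2.4492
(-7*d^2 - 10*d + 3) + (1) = -7*d^2 - 10*d + 4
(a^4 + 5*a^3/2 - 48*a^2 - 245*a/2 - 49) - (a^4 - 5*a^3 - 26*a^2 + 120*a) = 15*a^3/2 - 22*a^2 - 485*a/2 - 49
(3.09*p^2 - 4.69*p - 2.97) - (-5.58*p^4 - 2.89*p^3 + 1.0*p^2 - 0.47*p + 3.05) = 5.58*p^4 + 2.89*p^3 + 2.09*p^2 - 4.22*p - 6.02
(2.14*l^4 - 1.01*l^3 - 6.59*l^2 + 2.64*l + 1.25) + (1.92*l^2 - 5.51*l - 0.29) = 2.14*l^4 - 1.01*l^3 - 4.67*l^2 - 2.87*l + 0.96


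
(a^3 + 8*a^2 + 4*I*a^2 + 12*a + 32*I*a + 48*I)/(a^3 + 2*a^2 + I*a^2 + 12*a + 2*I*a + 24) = (a + 6)/(a - 3*I)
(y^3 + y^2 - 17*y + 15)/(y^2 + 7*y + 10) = (y^2 - 4*y + 3)/(y + 2)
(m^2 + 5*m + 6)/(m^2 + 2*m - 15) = (m^2 + 5*m + 6)/(m^2 + 2*m - 15)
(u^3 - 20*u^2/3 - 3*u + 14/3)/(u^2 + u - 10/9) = 3*(u^2 - 6*u - 7)/(3*u + 5)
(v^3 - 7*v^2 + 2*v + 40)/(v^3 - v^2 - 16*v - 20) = (v - 4)/(v + 2)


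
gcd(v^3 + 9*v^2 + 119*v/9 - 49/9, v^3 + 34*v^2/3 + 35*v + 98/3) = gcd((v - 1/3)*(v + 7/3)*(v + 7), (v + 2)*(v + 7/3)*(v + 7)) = v^2 + 28*v/3 + 49/3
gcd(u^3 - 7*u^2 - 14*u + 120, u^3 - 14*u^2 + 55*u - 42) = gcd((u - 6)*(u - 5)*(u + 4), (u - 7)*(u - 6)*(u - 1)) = u - 6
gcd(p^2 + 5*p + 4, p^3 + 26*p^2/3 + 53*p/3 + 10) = p + 1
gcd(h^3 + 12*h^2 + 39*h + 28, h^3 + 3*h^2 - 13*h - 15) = h + 1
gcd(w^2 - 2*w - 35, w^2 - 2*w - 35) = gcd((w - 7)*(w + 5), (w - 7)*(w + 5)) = w^2 - 2*w - 35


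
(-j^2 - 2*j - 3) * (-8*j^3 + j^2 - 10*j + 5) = 8*j^5 + 15*j^4 + 32*j^3 + 12*j^2 + 20*j - 15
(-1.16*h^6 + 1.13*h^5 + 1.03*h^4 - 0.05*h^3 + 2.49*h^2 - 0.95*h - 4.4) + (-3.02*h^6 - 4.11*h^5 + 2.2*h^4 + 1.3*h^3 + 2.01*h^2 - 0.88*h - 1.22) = -4.18*h^6 - 2.98*h^5 + 3.23*h^4 + 1.25*h^3 + 4.5*h^2 - 1.83*h - 5.62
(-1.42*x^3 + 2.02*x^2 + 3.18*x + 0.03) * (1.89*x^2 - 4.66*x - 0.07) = -2.6838*x^5 + 10.435*x^4 - 3.3036*x^3 - 14.9035*x^2 - 0.3624*x - 0.0021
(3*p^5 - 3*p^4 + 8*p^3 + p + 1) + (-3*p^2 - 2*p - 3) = 3*p^5 - 3*p^4 + 8*p^3 - 3*p^2 - p - 2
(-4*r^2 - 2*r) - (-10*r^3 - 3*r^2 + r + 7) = 10*r^3 - r^2 - 3*r - 7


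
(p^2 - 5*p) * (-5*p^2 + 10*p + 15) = -5*p^4 + 35*p^3 - 35*p^2 - 75*p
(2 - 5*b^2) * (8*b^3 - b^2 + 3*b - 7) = -40*b^5 + 5*b^4 + b^3 + 33*b^2 + 6*b - 14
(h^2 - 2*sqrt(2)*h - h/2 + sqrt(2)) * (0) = 0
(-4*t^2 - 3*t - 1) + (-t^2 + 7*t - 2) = -5*t^2 + 4*t - 3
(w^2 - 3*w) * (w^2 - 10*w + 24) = w^4 - 13*w^3 + 54*w^2 - 72*w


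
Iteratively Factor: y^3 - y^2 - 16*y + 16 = (y - 1)*(y^2 - 16) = (y - 1)*(y + 4)*(y - 4)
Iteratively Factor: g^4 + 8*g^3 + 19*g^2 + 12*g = (g + 4)*(g^3 + 4*g^2 + 3*g) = g*(g + 4)*(g^2 + 4*g + 3) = g*(g + 1)*(g + 4)*(g + 3)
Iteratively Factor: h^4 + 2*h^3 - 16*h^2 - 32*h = (h)*(h^3 + 2*h^2 - 16*h - 32) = h*(h - 4)*(h^2 + 6*h + 8) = h*(h - 4)*(h + 4)*(h + 2)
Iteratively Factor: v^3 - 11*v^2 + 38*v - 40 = (v - 5)*(v^2 - 6*v + 8) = (v - 5)*(v - 4)*(v - 2)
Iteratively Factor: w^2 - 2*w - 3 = (w - 3)*(w + 1)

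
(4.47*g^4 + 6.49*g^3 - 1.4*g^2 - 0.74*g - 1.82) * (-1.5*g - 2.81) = -6.705*g^5 - 22.2957*g^4 - 16.1369*g^3 + 5.044*g^2 + 4.8094*g + 5.1142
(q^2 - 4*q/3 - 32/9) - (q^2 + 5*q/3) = -3*q - 32/9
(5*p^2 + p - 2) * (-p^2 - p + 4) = -5*p^4 - 6*p^3 + 21*p^2 + 6*p - 8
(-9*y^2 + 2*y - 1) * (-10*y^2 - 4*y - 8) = 90*y^4 + 16*y^3 + 74*y^2 - 12*y + 8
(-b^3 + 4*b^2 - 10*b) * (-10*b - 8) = 10*b^4 - 32*b^3 + 68*b^2 + 80*b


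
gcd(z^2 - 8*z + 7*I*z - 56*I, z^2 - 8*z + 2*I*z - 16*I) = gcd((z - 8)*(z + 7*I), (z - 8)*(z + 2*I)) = z - 8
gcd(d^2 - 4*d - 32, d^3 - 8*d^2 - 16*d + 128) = d^2 - 4*d - 32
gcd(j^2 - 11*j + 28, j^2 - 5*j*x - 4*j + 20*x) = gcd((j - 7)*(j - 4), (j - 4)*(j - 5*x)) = j - 4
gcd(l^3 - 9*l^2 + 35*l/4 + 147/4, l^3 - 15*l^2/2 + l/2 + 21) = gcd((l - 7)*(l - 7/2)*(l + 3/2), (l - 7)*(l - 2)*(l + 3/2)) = l^2 - 11*l/2 - 21/2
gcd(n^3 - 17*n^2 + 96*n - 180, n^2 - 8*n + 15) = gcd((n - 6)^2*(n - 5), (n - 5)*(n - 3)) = n - 5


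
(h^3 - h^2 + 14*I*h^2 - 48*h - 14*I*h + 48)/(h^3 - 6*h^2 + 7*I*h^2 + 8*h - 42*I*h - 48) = (h^2 + h*(-1 + 6*I) - 6*I)/(h^2 - h*(6 + I) + 6*I)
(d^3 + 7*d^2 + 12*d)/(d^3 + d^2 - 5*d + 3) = d*(d + 4)/(d^2 - 2*d + 1)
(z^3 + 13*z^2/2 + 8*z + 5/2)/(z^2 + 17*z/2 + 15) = (2*z^3 + 13*z^2 + 16*z + 5)/(2*z^2 + 17*z + 30)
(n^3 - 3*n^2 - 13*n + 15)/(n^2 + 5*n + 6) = (n^2 - 6*n + 5)/(n + 2)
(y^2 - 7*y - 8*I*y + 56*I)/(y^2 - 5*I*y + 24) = (y - 7)/(y + 3*I)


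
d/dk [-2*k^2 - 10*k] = -4*k - 10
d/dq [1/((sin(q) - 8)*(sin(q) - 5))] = (13 - 2*sin(q))*cos(q)/((sin(q) - 8)^2*(sin(q) - 5)^2)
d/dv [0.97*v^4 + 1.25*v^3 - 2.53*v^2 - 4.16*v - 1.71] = 3.88*v^3 + 3.75*v^2 - 5.06*v - 4.16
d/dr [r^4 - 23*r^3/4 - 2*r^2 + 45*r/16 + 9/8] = 4*r^3 - 69*r^2/4 - 4*r + 45/16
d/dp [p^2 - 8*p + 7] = 2*p - 8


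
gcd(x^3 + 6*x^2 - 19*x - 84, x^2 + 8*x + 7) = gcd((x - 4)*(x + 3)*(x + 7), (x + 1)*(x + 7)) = x + 7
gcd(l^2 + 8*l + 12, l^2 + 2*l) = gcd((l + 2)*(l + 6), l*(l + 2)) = l + 2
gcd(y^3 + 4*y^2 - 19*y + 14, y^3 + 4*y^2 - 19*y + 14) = y^3 + 4*y^2 - 19*y + 14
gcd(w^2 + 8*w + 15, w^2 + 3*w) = w + 3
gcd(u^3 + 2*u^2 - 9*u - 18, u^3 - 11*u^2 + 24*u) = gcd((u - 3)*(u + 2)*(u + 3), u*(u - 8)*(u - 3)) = u - 3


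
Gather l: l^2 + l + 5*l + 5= l^2 + 6*l + 5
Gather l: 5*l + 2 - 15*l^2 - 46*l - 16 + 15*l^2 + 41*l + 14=0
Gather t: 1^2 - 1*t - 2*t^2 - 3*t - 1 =-2*t^2 - 4*t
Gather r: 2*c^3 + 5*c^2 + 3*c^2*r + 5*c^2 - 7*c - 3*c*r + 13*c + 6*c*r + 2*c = 2*c^3 + 10*c^2 + 8*c + r*(3*c^2 + 3*c)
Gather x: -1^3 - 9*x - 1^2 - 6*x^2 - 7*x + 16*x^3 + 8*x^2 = 16*x^3 + 2*x^2 - 16*x - 2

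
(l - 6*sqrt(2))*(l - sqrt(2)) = l^2 - 7*sqrt(2)*l + 12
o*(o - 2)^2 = o^3 - 4*o^2 + 4*o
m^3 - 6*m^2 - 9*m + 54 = (m - 6)*(m - 3)*(m + 3)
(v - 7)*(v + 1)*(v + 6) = v^3 - 43*v - 42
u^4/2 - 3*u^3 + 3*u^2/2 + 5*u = u*(u/2 + 1/2)*(u - 5)*(u - 2)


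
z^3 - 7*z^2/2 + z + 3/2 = (z - 3)*(z - 1)*(z + 1/2)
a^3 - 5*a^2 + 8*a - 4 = (a - 2)^2*(a - 1)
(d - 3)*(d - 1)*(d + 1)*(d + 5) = d^4 + 2*d^3 - 16*d^2 - 2*d + 15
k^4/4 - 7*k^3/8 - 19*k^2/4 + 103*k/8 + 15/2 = (k/4 + 1)*(k - 5)*(k - 3)*(k + 1/2)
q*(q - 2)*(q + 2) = q^3 - 4*q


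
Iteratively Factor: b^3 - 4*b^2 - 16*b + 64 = (b + 4)*(b^2 - 8*b + 16) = (b - 4)*(b + 4)*(b - 4)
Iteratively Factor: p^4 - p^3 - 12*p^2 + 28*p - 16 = (p - 2)*(p^3 + p^2 - 10*p + 8) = (p - 2)^2*(p^2 + 3*p - 4) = (p - 2)^2*(p - 1)*(p + 4)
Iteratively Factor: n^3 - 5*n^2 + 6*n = (n - 3)*(n^2 - 2*n) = (n - 3)*(n - 2)*(n)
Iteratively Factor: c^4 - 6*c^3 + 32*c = (c + 2)*(c^3 - 8*c^2 + 16*c) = c*(c + 2)*(c^2 - 8*c + 16) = c*(c - 4)*(c + 2)*(c - 4)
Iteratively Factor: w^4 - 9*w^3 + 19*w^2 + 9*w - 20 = (w + 1)*(w^3 - 10*w^2 + 29*w - 20) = (w - 4)*(w + 1)*(w^2 - 6*w + 5) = (w - 4)*(w - 1)*(w + 1)*(w - 5)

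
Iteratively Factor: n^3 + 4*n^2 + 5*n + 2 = (n + 1)*(n^2 + 3*n + 2) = (n + 1)^2*(n + 2)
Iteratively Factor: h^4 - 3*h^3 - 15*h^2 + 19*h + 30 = (h - 2)*(h^3 - h^2 - 17*h - 15) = (h - 5)*(h - 2)*(h^2 + 4*h + 3) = (h - 5)*(h - 2)*(h + 1)*(h + 3)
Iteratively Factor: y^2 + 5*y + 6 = (y + 2)*(y + 3)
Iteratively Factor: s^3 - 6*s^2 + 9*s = (s)*(s^2 - 6*s + 9) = s*(s - 3)*(s - 3)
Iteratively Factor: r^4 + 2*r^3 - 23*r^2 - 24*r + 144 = (r + 4)*(r^3 - 2*r^2 - 15*r + 36) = (r - 3)*(r + 4)*(r^2 + r - 12) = (r - 3)*(r + 4)^2*(r - 3)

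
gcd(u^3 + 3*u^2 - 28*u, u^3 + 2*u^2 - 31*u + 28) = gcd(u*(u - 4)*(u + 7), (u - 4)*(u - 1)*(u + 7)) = u^2 + 3*u - 28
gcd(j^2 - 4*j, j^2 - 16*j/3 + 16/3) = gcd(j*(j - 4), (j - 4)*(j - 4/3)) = j - 4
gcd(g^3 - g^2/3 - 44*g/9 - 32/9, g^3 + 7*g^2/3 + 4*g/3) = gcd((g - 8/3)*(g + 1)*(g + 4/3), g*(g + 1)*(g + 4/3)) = g^2 + 7*g/3 + 4/3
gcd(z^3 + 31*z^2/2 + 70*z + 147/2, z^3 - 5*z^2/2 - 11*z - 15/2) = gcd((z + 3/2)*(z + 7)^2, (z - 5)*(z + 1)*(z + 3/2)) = z + 3/2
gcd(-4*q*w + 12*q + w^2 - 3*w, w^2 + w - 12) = w - 3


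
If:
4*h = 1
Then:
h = 1/4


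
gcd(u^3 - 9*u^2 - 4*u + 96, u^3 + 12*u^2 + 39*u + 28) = 1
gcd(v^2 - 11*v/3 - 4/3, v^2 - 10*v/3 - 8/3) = v - 4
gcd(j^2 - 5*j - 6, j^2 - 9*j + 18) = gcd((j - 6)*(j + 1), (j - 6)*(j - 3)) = j - 6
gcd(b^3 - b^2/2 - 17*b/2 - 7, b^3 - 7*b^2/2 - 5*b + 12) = b + 2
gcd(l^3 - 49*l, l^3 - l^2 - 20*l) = l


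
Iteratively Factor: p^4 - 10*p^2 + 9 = (p - 1)*(p^3 + p^2 - 9*p - 9) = (p - 1)*(p + 1)*(p^2 - 9) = (p - 3)*(p - 1)*(p + 1)*(p + 3)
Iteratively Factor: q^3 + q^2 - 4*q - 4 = (q - 2)*(q^2 + 3*q + 2) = (q - 2)*(q + 1)*(q + 2)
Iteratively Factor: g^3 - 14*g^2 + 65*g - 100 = (g - 5)*(g^2 - 9*g + 20) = (g - 5)*(g - 4)*(g - 5)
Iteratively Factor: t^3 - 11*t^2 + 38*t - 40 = (t - 5)*(t^2 - 6*t + 8) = (t - 5)*(t - 2)*(t - 4)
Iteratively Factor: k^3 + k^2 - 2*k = (k - 1)*(k^2 + 2*k) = k*(k - 1)*(k + 2)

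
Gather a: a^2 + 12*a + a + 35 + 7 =a^2 + 13*a + 42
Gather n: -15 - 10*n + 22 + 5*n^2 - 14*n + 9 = 5*n^2 - 24*n + 16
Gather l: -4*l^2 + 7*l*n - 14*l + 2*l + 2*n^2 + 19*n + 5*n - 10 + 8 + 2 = -4*l^2 + l*(7*n - 12) + 2*n^2 + 24*n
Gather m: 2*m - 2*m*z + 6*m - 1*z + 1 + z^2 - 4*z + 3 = m*(8 - 2*z) + z^2 - 5*z + 4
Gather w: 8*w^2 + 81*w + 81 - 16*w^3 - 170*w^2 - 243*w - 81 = -16*w^3 - 162*w^2 - 162*w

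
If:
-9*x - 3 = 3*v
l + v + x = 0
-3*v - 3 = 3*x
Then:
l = 1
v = -1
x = 0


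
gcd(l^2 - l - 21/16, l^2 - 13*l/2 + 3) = 1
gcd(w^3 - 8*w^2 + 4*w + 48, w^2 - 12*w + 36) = w - 6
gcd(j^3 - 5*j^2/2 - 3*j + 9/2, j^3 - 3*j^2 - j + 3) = j^2 - 4*j + 3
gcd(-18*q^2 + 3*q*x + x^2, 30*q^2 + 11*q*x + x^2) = 6*q + x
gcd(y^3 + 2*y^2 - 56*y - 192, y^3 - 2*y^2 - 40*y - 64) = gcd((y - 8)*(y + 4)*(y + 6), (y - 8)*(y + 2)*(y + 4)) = y^2 - 4*y - 32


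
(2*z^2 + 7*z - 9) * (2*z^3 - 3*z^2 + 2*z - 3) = 4*z^5 + 8*z^4 - 35*z^3 + 35*z^2 - 39*z + 27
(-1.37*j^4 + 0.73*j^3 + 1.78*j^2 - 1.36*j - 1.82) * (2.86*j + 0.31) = -3.9182*j^5 + 1.6631*j^4 + 5.3171*j^3 - 3.3378*j^2 - 5.6268*j - 0.5642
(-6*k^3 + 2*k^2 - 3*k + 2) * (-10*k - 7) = 60*k^4 + 22*k^3 + 16*k^2 + k - 14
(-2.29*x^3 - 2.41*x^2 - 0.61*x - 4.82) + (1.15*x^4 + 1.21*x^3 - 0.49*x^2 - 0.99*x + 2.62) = 1.15*x^4 - 1.08*x^3 - 2.9*x^2 - 1.6*x - 2.2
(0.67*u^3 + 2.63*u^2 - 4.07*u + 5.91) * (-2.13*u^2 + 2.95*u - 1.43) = -1.4271*u^5 - 3.6254*u^4 + 15.4695*u^3 - 28.3557*u^2 + 23.2546*u - 8.4513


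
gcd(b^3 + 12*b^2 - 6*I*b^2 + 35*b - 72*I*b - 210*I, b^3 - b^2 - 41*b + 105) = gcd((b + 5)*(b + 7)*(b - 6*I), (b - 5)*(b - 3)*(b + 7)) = b + 7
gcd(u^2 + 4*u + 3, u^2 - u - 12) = u + 3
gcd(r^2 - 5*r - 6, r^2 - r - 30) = r - 6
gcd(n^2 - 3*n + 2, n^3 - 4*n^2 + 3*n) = n - 1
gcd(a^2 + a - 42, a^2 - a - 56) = a + 7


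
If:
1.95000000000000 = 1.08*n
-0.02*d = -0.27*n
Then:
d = 24.38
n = 1.81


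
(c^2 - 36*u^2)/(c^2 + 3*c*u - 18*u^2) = (-c + 6*u)/(-c + 3*u)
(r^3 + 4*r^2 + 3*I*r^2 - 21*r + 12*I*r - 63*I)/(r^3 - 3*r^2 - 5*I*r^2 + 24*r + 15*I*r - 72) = (r + 7)/(r - 8*I)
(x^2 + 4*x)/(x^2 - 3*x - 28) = x/(x - 7)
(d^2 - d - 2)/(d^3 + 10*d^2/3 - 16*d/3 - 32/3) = 3*(d + 1)/(3*d^2 + 16*d + 16)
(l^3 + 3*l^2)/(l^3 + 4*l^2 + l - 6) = l^2/(l^2 + l - 2)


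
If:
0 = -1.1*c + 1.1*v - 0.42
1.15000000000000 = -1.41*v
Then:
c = -1.20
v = -0.82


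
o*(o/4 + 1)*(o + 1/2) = o^3/4 + 9*o^2/8 + o/2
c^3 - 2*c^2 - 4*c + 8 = (c - 2)^2*(c + 2)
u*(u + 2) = u^2 + 2*u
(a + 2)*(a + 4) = a^2 + 6*a + 8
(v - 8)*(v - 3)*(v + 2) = v^3 - 9*v^2 + 2*v + 48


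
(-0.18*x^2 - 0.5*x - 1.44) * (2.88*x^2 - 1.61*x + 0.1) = -0.5184*x^4 - 1.1502*x^3 - 3.3602*x^2 + 2.2684*x - 0.144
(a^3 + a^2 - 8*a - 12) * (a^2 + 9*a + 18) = a^5 + 10*a^4 + 19*a^3 - 66*a^2 - 252*a - 216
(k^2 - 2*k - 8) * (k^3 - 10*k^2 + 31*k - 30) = k^5 - 12*k^4 + 43*k^3 - 12*k^2 - 188*k + 240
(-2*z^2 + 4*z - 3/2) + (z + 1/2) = -2*z^2 + 5*z - 1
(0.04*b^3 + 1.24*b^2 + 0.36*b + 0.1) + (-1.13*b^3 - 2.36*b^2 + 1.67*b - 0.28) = -1.09*b^3 - 1.12*b^2 + 2.03*b - 0.18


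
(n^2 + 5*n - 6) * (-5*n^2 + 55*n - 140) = -5*n^4 + 30*n^3 + 165*n^2 - 1030*n + 840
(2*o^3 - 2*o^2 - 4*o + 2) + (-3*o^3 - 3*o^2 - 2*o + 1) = -o^3 - 5*o^2 - 6*o + 3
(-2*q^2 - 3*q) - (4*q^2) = -6*q^2 - 3*q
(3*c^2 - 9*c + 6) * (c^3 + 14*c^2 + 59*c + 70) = 3*c^5 + 33*c^4 + 57*c^3 - 237*c^2 - 276*c + 420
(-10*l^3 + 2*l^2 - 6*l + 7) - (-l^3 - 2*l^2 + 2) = -9*l^3 + 4*l^2 - 6*l + 5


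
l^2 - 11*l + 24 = (l - 8)*(l - 3)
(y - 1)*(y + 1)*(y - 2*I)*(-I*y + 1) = -I*y^4 - y^3 - I*y^2 + y + 2*I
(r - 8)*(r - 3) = r^2 - 11*r + 24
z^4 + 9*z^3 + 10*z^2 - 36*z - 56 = (z - 2)*(z + 2)^2*(z + 7)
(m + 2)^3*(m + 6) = m^4 + 12*m^3 + 48*m^2 + 80*m + 48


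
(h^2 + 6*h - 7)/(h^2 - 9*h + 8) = (h + 7)/(h - 8)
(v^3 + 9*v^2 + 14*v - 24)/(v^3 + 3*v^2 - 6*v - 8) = (v^2 + 5*v - 6)/(v^2 - v - 2)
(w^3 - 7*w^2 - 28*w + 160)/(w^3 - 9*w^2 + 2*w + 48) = (w^2 + w - 20)/(w^2 - w - 6)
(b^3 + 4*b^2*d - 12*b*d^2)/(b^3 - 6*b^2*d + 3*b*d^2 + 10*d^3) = b*(b + 6*d)/(b^2 - 4*b*d - 5*d^2)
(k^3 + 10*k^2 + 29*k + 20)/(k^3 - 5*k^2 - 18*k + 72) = (k^2 + 6*k + 5)/(k^2 - 9*k + 18)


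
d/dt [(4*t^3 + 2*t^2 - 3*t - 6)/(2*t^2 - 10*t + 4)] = (4*t^4 - 40*t^3 + 17*t^2 + 20*t - 36)/(2*(t^4 - 10*t^3 + 29*t^2 - 20*t + 4))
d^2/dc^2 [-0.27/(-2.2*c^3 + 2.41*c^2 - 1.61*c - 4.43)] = ((1.3014 - 3.564*c)*(2.2*c^3 - 2.41*c^2 + 1.61*c + 4.43) + 0.27*(6.6*c^2 - 4.82*c + 1.61)*(13.2*c^2 - 9.64*c + 3.22))/(2.2*c^3 - 2.41*c^2 + 1.61*c + 4.43)^3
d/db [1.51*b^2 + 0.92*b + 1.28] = 3.02*b + 0.92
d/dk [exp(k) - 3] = exp(k)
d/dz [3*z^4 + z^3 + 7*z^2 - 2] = z*(12*z^2 + 3*z + 14)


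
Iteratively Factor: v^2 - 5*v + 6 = (v - 2)*(v - 3)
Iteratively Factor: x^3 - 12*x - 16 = (x - 4)*(x^2 + 4*x + 4) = (x - 4)*(x + 2)*(x + 2)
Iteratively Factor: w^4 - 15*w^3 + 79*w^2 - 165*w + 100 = (w - 4)*(w^3 - 11*w^2 + 35*w - 25) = (w - 5)*(w - 4)*(w^2 - 6*w + 5) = (w - 5)^2*(w - 4)*(w - 1)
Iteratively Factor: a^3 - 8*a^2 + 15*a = (a)*(a^2 - 8*a + 15) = a*(a - 3)*(a - 5)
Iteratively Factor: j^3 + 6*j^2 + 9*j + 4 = (j + 1)*(j^2 + 5*j + 4) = (j + 1)^2*(j + 4)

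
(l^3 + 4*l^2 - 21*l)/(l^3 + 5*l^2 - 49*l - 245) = l*(l - 3)/(l^2 - 2*l - 35)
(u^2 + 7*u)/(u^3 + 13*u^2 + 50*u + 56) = u/(u^2 + 6*u + 8)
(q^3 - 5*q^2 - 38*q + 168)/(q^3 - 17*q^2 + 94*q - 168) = (q + 6)/(q - 6)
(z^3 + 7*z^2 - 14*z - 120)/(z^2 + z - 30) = (z^2 + z - 20)/(z - 5)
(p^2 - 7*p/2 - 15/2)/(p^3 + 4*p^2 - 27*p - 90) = (p + 3/2)/(p^2 + 9*p + 18)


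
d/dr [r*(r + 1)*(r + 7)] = 3*r^2 + 16*r + 7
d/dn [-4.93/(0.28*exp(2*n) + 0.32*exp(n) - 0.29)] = (2.7608*exp(n) + 1.5776)*exp(n)/(0.28*exp(2*n) + 0.32*exp(n) - 0.29)^2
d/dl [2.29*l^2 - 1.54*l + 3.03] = 4.58*l - 1.54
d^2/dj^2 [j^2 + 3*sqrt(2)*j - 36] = 2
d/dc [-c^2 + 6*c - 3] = 6 - 2*c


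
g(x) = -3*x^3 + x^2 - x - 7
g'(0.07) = -0.90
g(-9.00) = 2270.00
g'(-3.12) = -94.85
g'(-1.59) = -26.93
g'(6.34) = -350.08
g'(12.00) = -1273.00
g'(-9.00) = -748.00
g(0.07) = -7.07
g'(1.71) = -23.90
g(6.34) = -737.66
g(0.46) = -7.54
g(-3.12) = 96.97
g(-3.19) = 103.75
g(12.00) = -5059.00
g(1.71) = -20.79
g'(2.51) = -52.68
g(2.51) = -50.65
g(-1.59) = 9.18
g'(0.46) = -1.98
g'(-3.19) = -98.96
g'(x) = -9*x^2 + 2*x - 1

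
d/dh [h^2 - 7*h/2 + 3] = 2*h - 7/2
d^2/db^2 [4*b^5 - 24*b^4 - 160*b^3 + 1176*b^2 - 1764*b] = 80*b^3 - 288*b^2 - 960*b + 2352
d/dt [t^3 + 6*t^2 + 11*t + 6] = 3*t^2 + 12*t + 11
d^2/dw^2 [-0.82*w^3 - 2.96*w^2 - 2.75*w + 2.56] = -4.92*w - 5.92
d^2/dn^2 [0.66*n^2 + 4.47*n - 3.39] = 1.32000000000000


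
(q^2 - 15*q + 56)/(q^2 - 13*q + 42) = (q - 8)/(q - 6)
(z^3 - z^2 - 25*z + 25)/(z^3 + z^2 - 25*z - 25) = (z - 1)/(z + 1)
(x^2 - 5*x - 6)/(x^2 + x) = (x - 6)/x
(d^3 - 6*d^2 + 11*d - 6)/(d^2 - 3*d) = d - 3 + 2/d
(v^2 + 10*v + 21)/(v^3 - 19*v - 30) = (v + 7)/(v^2 - 3*v - 10)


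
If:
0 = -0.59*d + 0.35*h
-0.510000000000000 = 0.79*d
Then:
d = -0.65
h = -1.09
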